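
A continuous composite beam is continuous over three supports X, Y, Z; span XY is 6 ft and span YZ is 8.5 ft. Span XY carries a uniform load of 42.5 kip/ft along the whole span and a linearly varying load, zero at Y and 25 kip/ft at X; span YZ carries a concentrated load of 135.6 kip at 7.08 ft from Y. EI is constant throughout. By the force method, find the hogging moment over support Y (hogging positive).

M_Y = 155.7 kip·ft

Release continuity at Y by inserting a hinge; the redundant is the internal moment M_Y. The primary structure is two simply-supported spans XY and YZ.
Discontinuity in slope at Y on the released structure — sum the simple-span end rotations:
  span XY: UDL 42.5: wL³/(24EI) = 382.5/EI
  span XY: triangular load, peak 25: 7w₀L³/(360EI) = 105/EI
  span YZ: point load 135.6 at a = 7.08: Pab(L + b)/(6LEI) = 265.2/EI
  relative rotation θ_0 = (487.5 + 265.2)/EI = 752.7/EI
A unit hogging moment at Y produces rotation L₁/(3EI) + L₂/(3EI) = 4.833/EI.
Compatibility: M_Y·(L₁+L₂)/(3EI) = θ_0, giving M_Y = 155.7 kip·ft (hogging).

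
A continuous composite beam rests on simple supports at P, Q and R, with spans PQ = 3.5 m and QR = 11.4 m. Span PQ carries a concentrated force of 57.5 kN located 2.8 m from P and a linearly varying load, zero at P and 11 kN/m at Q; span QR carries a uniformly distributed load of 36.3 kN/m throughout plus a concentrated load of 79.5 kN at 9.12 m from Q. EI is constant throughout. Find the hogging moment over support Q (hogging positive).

Take M_Q as the redundant. Released structure: two simple spans PQ and QR with a hinge at Q.
Discontinuity in slope at Q on the released structure — sum the simple-span end rotations:
  span PQ: point load 57.5 at a = 2.8: Pab(L + a)/(6LEI) = 33.81/EI
  span PQ: triangular load, peak 11: w₀L³/(45EI) = 10.48/EI
  span QR: UDL 36.3: wL³/(24EI) = 2241/EI
  span QR: point load 79.5 at a = 9.12: Pab(L + b)/(6LEI) = 330.6/EI
  relative rotation θ_0 = (44.29 + 2571)/EI = 2616/EI
A unit hogging moment at Q produces rotation L₁/(3EI) + L₂/(3EI) = 4.967/EI.
Compatibility: M_Q·(L₁+L₂)/(3EI) = θ_0, giving M_Q = 526.7 kN·m (hogging).

M_Q = 526.7 kN·m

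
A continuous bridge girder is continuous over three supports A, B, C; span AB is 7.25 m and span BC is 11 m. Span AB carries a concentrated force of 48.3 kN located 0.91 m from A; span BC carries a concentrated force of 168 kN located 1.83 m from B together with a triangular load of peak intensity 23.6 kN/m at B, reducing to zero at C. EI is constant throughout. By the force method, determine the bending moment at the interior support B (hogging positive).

M_B = 265 kN·m

Release continuity at B by inserting a hinge; the redundant is the internal moment M_B. The primary structure is two simply-supported spans AB and BC.
Discontinuity in slope at B on the released structure — sum the simple-span end rotations:
  span AB: point load 48.3 at a = 0.91: Pab(L + a)/(6LEI) = 52.27/EI
  span BC: point load 168 at a = 1.83: Pab(L + b)/(6LEI) = 861.6/EI
  span BC: triangular load, peak 23.6: w₀L³/(45EI) = 698/EI
  relative rotation θ_0 = (52.27 + 1560)/EI = 1612/EI
A unit hogging moment at B produces rotation L₁/(3EI) + L₂/(3EI) = 6.083/EI.
Compatibility: M_B·(L₁+L₂)/(3EI) = θ_0, giving M_B = 265 kN·m (hogging).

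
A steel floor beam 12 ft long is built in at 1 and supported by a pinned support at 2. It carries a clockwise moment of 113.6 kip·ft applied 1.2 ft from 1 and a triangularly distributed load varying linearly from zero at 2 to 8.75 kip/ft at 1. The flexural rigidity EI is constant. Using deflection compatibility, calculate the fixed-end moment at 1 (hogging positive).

Remove the prop at 2; the released (primary) structure is a cantilever built in at 1.
Deflection at 2 on the released cantilever, summing each load's contribution:
  clockwise couple 113.6 at a = 1.2: M₀a(2L − a)/(2EI) = 1554/EI
  triangular load, peak 8.75 at the fixed end: w₀L⁴/(30EI) = 6048/EI
  δ_0 = 7602/EI
Flexibility coefficient — unit upward force at 2: δ_{22} = L³/(3EI) = 576/EI.
Compatibility at 2: δ_0 − R_2·δ_{22} = 0, so R_2 = 7602/576 = 13.2 kip.
Moment equilibrium about 1: M_1 = Σ(load moments about 1) − R_2·L = 323.6 − 13.2×12 = 165.2 kip·ft.

M_1 = 165.2 kip·ft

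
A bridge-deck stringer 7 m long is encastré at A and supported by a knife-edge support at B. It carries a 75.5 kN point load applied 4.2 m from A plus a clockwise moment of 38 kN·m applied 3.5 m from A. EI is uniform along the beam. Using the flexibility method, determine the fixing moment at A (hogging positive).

M_A = 84.04 kN·m

Take the reaction at B as the redundant and release it; the primary structure is a cantilever fixed at A.
Free-end deflection of the primary structure under the applied loading (downward +):
  point load 75.5 at a = 4.2: Pa²(3L − a)/(6EI) = 3729/EI
  clockwise couple 38 at a = 3.5: M₀a(2L − a)/(2EI) = 698.2/EI
  δ_0 = 4427/EI
Flexibility coefficient — unit upward force at B: δ_{BB} = L³/(3EI) = 114.3/EI.
The prop prevents deflection at B: R_B = δ_0/δ_{BB} = 4427/114.3 = 38.72 kN.
Moment equilibrium about A: M_A = Σ(load moments about A) − R_B·L = 355.1 − 38.72×7 = 84.04 kN·m.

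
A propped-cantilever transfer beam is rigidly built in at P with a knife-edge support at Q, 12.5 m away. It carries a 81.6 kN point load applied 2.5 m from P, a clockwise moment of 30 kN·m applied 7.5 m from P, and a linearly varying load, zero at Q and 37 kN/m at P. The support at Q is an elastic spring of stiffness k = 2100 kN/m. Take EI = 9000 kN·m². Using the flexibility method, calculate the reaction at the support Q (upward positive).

R_Q = 53.49 kN

Remove the prop at Q; the released (primary) structure is a cantilever built in at P.
Free-end deflection of the primary structure under the applied loading (downward +):
  point load 81.6 at a = 2.5: Pa²(3L − a)/(6EI) = 2975/EI
  clockwise couple 30 at a = 7.5: M₀a(2L − a)/(2EI) = 1969/EI
  triangular load, peak 37 at the fixed end: w₀L⁴/(30EI) = 30111/EI
  δ_0 = 35054/EI
Flexibility coefficient — unit upward force at Q: δ_{QQ} = L³/(3EI) = 651/EI.
With EI = 9000 kN·m²: δ_0 = 3.8949 m and δ_{QQ} = 0.072338 m/kN.
Compatibility — the spring shortens by R_Q/k under the reaction it provides: δ_0 − R_Q·δ_{QQ} = R_Q/k. With 1/k = 0.000476 m/kN, R_Q = δ_0 / (δ_{QQ} + 1/k) = 3.8949 / (0.072338 + 0.000476) = 53.49 kN.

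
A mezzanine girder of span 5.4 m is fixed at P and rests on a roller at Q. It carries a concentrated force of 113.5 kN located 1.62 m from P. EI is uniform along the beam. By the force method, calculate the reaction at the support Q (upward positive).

Take the reaction at Q as the redundant and release it; the primary structure is a cantilever fixed at P.
Deflection at Q on the released cantilever, summing each load's contribution:
  point load 113.5 at a = 1.62: Pa²(3L − a)/(6EI) = 723.8/EI
Tip deflection under a unit load at Q: L³/(3EI) = 52.49/EI.
The prop prevents deflection at Q: R_Q = δ_0/δ_{QQ} = 723.8/52.49 = 13.79 kN.

R_Q = 13.79 kN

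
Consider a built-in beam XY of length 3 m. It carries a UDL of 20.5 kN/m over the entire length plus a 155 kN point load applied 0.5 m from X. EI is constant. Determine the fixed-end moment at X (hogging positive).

Release both end moments; the primary structure is a simply-supported span XY with redundants M_X and M_Y.
On the primary (simply-supported) span, the end slopes from the loading are:
  at X: UDL 20.5: wL³/(24EI) = 23.06/EI
  at Y: UDL 20.5: wL³/(24EI) = 23.06/EI
  at X: point load 155 at a = 0.5: Pab(L + b)/(6LEI) = 59.2/EI
  at Y: point load 155 at a = 0.5: Pab(L + a)/(6LEI) = 37.67/EI
  θ_X0 = 82.26/EI,  θ_Y0 = 60.74/EI
Flexibility coefficients: a unit moment at one end gives L/(3EI) there and L/(6EI) at the far end, so f₁₁ = f₂₂ = 1/EI and f₁₂ = f₂₁ = 0.5/EI.
Compatibility — zero rotation at each built-in end:
  1 M_X + 0.5 M_Y = 82.26
  0.5 M_X + 1 M_Y = 60.74
Solving the pair gives M_X = 69.19 kN·m and M_Y = 26.14 kN·m (hogging).

M_X = 69.19 kN·m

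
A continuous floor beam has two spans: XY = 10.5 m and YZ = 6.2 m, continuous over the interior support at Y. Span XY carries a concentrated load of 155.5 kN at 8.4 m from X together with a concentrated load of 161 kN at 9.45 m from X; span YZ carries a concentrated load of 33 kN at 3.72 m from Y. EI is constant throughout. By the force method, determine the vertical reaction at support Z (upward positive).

R_Z = -20.76 kN

Insert a hinge at Y; M_Y is the redundant, and each span becomes simply supported.
End slopes at the hinge Y, treating each span as simply supported:
  span XY: point load 155.5 at a = 8.4: Pab(L + a)/(6LEI) = 822.9/EI
  span XY: point load 161 at a = 9.45: Pab(L + a)/(6LEI) = 505.9/EI
  span YZ: point load 33 at a = 3.72: Pab(L + b)/(6LEI) = 71.04/EI
  relative rotation θ_0 = (1329 + 71.04)/EI = 1400/EI
A unit hogging moment at Y produces rotation L₁/(3EI) + L₂/(3EI) = 5.567/EI.
Compatibility: M_Y·(L₁+L₂)/(3EI) = θ_0, giving M_Y = 251.5 kN·m (hogging).
Span YZ, ΣM about Z: R_Y^{YZ}·6.2 = 81.84 + 251.5, so R_Y^{YZ} = 53.76 kN and R_Z = 33 − 53.76 = -20.76 kN.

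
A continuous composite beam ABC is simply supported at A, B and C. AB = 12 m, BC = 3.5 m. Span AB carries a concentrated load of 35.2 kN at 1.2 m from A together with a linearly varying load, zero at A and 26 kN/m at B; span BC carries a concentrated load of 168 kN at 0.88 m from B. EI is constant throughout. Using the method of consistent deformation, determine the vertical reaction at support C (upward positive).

Take M_B as the redundant. Released structure: two simple spans AB and BC with a hinge at B.
Discontinuity in slope at B on the released structure — sum the simple-span end rotations:
  span AB: point load 35.2 at a = 1.2: Pab(L + a)/(6LEI) = 83.64/EI
  span AB: triangular load, peak 26: w₀L³/(45EI) = 998.4/EI
  span BC: point load 168 at a = 0.88: Pab(L + b)/(6LEI) = 112.9/EI
  relative rotation θ_0 = (1082 + 112.9)/EI = 1195/EI
A unit hogging moment at B produces rotation L₁/(3EI) + L₂/(3EI) = 5.167/EI.
Slope continuity at B: θ_0 = M_B·5.167/EI, so M_B = 1195/5.167 = 231.3 kN·m (hogging).
Span BC, ΣM about C: R_B^{BC}·3.5 = 440.2 + 231.3, so R_B^{BC} = 191.8 kN and R_C = 168 − 191.8 = -23.84 kN.

R_C = -23.84 kN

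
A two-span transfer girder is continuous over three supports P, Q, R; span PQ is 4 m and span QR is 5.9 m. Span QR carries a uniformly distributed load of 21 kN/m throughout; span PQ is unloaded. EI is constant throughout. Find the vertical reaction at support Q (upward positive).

Take M_Q as the redundant. Released structure: two simple spans PQ and QR with a hinge at Q.
End slopes at the hinge Q, treating each span as simply supported:
  span QR: UDL 21: wL³/(24EI) = 179.7/EI
  relative rotation θ_0 = (0 + 179.7)/EI = 179.7/EI
A unit hogging moment at Q produces rotation L₁/(3EI) + L₂/(3EI) = 3.3/EI.
Slope continuity at Q: θ_0 = M_Q·3.3/EI, so M_Q = 179.7/3.3 = 54.46 kN·m (hogging).
Span PQ, ΣM about P with M_Q applied at Q: R_Q^{PQ}·4 = 0 + 54.46, so R_Q^{PQ} = 13.61 kN and R_P = 0 − 13.61 = -13.61 kN.
Span QR, ΣM about R: R_Q^{QR}·5.9 = 365.5 + 54.46, so R_Q^{QR} = 71.18 kN and R_R = 123.9 − 71.18 = 52.72 kN.
R_Q = 13.61 + 71.18 = 84.79 kN.

R_Q = 84.79 kN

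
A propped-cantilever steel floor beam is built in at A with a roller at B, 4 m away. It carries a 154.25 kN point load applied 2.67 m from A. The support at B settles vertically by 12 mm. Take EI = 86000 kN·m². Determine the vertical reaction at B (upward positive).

R_B = 31.78 kN

Remove the prop at B; the released (primary) structure is a cantilever built in at A.
Free-end deflection of the primary structure under the applied loading (downward +):
  point load 154.25 at a = 2.67: Pa²(3L − a)/(6EI) = 1710/EI
Tip deflection under a unit load at B: L³/(3EI) = 21.33/EI.
With EI = 86000 kN·m²: δ_0 = 0.019883 m and δ_{BB} = 0.000248 m/kN.
Compatibility — the beam at B must follow the support down by 0.012 m: δ_0 − R_B·δ_{BB} = 0.012, so R_B = (0.019883 − 0.012)/0.000248 = 31.78 kN.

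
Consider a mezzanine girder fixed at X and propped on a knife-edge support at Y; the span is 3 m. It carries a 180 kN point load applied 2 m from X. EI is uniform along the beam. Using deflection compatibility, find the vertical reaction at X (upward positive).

R_X = 86.67 kN

Choose R_Y as the redundant. The primary structure is the cantilever fixed at X.
Free-end deflection of the primary structure under the applied loading (downward +):
  point load 180 at a = 2: Pa²(3L − a)/(6EI) = 840/EI
Flexibility coefficient — unit upward force at Y: δ_{YY} = L³/(3EI) = 9/EI.
The prop prevents deflection at Y: R_Y = δ_0/δ_{YY} = 840/9 = 93.33 kN.
Vertical equilibrium: R_X = ΣP − R_Y = 180 − 93.33 = 86.67 kN.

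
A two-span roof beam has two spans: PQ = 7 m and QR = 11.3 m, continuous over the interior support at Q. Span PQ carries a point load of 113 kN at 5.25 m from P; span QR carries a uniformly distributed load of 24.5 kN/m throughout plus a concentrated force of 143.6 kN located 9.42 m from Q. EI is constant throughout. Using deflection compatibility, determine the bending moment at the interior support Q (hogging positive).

Take M_Q as the redundant. Released structure: two simple spans PQ and QR with a hinge at Q.
End slopes at the hinge Q, treating each span as simply supported:
  span PQ: point load 113 at a = 5.25: Pab(L + a)/(6LEI) = 302.8/EI
  span QR: UDL 24.5: wL³/(24EI) = 1473/EI
  span QR: point load 143.6 at a = 9.42: Pab(L + b)/(6LEI) = 494.4/EI
  relative rotation θ_0 = (302.8 + 1967)/EI = 2270/EI
A unit hogging moment at Q produces rotation L₁/(3EI) + L₂/(3EI) = 6.1/EI.
Compatibility: M_Q·(L₁+L₂)/(3EI) = θ_0, giving M_Q = 372.2 kN·m (hogging).

M_Q = 372.2 kN·m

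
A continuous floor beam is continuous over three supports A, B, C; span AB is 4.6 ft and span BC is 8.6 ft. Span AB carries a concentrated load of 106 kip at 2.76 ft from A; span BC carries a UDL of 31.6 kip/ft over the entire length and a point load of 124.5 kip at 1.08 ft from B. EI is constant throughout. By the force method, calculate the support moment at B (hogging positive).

M_B = 294.8 kip·ft

Take M_B as the redundant. Released structure: two simple spans AB and BC with a hinge at B.
Discontinuity in slope at B on the released structure — sum the simple-span end rotations:
  span AB: point load 106 at a = 2.76: Pab(L + a)/(6LEI) = 143.5/EI
  span BC: UDL 31.6: wL³/(24EI) = 837.5/EI
  span BC: point load 124.5 at a = 1.08: Pab(L + b)/(6LEI) = 315.9/EI
  relative rotation θ_0 = (143.5 + 1153)/EI = 1297/EI
A unit hogging moment at B produces rotation L₁/(3EI) + L₂/(3EI) = 4.4/EI.
Compatibility: M_B·(L₁+L₂)/(3EI) = θ_0, giving M_B = 294.8 kip·ft (hogging).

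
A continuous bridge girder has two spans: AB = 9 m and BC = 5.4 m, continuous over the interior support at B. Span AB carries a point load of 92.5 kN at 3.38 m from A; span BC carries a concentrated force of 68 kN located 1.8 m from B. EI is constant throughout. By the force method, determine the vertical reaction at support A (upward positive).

Take M_B as the redundant. Released structure: two simple spans AB and BC with a hinge at B.
End slopes at the hinge B, treating each span as simply supported:
  span AB: point load 92.5 at a = 3.38: Pab(L + a)/(6LEI) = 402.8/EI
  span BC: point load 68 at a = 1.8: Pab(L + b)/(6LEI) = 122.4/EI
  relative rotation θ_0 = (402.8 + 122.4)/EI = 525.2/EI
A unit hogging moment at B produces rotation L₁/(3EI) + L₂/(3EI) = 4.8/EI.
Slope continuity at B: θ_0 = M_B·4.8/EI, so M_B = 525.2/4.8 = 109.4 kN·m (hogging).
Span AB, ΣM about A with M_B applied at B: R_B^{AB}·9 = 312.6 + 109.4, so R_B^{AB} = 46.9 kN and R_A = 92.5 − 46.9 = 45.6 kN.

R_A = 45.6 kN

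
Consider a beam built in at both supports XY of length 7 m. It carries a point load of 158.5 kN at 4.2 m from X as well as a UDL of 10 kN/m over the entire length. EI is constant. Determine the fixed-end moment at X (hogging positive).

Release both end moments; the primary structure is a simply-supported span XY with redundants M_X and M_Y.
Simple-span end rotations at X and Y under the given loads:
  at X: point load 158.5 at a = 4.2: Pab(L + b)/(6LEI) = 434.9/EI
  at Y: point load 158.5 at a = 4.2: Pab(L + a)/(6LEI) = 497.1/EI
  at X: UDL 10: wL³/(24EI) = 142.9/EI
  at Y: UDL 10: wL³/(24EI) = 142.9/EI
  θ_X0 = 577.8/EI,  θ_Y0 = 640/EI
Flexibility coefficients: a unit moment at one end gives L/(3EI) there and L/(6EI) at the far end, so f₁₁ = f₂₂ = 2.333/EI and f₁₂ = f₂₁ = 1.167/EI.
Compatibility — zero rotation at each built-in end:
  2.333 M_X + 1.167 M_Y = 577.8
  1.167 M_X + 2.333 M_Y = 640
Solving the pair gives M_X = 147.3 kN·m and M_Y = 200.6 kN·m (hogging).

M_X = 147.3 kN·m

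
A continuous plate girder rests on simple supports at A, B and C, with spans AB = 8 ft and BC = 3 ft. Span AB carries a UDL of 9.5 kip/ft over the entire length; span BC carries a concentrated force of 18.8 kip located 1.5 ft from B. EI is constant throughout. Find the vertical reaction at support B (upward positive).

R_B = 74.06 kip

Release continuity at B by inserting a hinge; the redundant is the internal moment M_B. The primary structure is two simply-supported spans AB and BC.
Rotations at B on the released spans (each span's end-slope, ×1/EI):
  span AB: UDL 9.5: wL³/(24EI) = 202.7/EI
  span BC: point load 18.8 at a = 1.5: Pab(L + b)/(6LEI) = 10.57/EI
  relative rotation θ_0 = (202.7 + 10.57)/EI = 213.2/EI
A unit hogging moment at B produces rotation L₁/(3EI) + L₂/(3EI) = 3.667/EI.
Slope continuity at B: θ_0 = M_B·3.667/EI, so M_B = 213.2/3.667 = 58.16 kip·ft (hogging).
Span AB, ΣM about A with M_B applied at B: R_B^{AB}·8 = 304 + 58.16, so R_B^{AB} = 45.27 kip and R_A = 76 − 45.27 = 30.73 kip.
Span BC, ΣM about C: R_B^{BC}·3 = 28.2 + 58.16, so R_B^{BC} = 28.79 kip and R_C = 18.8 − 28.79 = -9.986 kip.
R_B = 45.27 + 28.79 = 74.06 kip.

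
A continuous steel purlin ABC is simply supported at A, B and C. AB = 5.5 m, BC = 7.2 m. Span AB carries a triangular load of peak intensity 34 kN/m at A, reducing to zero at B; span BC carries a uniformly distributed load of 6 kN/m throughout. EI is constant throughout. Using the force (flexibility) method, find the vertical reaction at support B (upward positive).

R_B = 68.17 kN

Take M_B as the redundant. Released structure: two simple spans AB and BC with a hinge at B.
Discontinuity in slope at B on the released structure — sum the simple-span end rotations:
  span AB: triangular load, peak 34: 7w₀L³/(360EI) = 110/EI
  span BC: UDL 6: wL³/(24EI) = 93.31/EI
  relative rotation θ_0 = (110 + 93.31)/EI = 203.3/EI
A unit hogging moment at B produces rotation L₁/(3EI) + L₂/(3EI) = 4.233/EI.
Slope continuity at B: θ_0 = M_B·4.233/EI, so M_B = 203.3/4.233 = 48.02 kN·m (hogging).
Span AB, ΣM about A with M_B applied at B: R_B^{AB}·5.5 = 171.4 + 48.02, so R_B^{AB} = 39.9 kN and R_A = 93.5 − 39.9 = 53.6 kN.
Span BC, ΣM about C: R_B^{BC}·7.2 = 155.5 + 48.02, so R_B^{BC} = 28.27 kN and R_C = 43.2 − 28.27 = 14.93 kN.
R_B = 39.9 + 28.27 = 68.17 kN.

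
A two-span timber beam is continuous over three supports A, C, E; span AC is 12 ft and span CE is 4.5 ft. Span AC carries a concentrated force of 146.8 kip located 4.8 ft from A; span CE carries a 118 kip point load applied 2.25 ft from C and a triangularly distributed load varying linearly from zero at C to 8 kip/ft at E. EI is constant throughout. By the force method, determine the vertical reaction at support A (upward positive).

R_A = 67.67 kip

Take M_C as the redundant. Released structure: two simple spans AC and CE with a hinge at C.
Rotations at C on the released spans (each span's end-slope, ×1/EI):
  span AC: point load 146.8 at a = 4.8: Pab(L + a)/(6LEI) = 1184/EI
  span CE: point load 118 at a = 2.25: Pab(L + b)/(6LEI) = 149.3/EI
  span CE: triangular load, peak 8: 7w₀L³/(360EI) = 14.18/EI
  relative rotation θ_0 = (1184 + 163.5)/EI = 1347/EI
A unit hogging moment at C produces rotation L₁/(3EI) + L₂/(3EI) = 5.5/EI.
Compatibility: M_C·(L₁+L₂)/(3EI) = θ_0, giving M_C = 245 kip·ft (hogging).
Span AC, ΣM about A with M_C applied at C: R_C^{AC}·12 = 704.6 + 245, so R_C^{AC} = 79.13 kip and R_A = 146.8 − 79.13 = 67.67 kip.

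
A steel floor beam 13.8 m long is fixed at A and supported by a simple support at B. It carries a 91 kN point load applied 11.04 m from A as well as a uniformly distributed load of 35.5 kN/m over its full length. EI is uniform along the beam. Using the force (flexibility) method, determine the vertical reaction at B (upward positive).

R_B = 247.8 kN

Choose R_B as the redundant. The primary structure is the cantilever fixed at A.
Primary-structure tip deflection at B by superposition:
  point load 91 at a = 11.04: Pa²(3L − a)/(6EI) = 56122/EI
  UDL 35.5: wL⁴/(8EI) = 160937/EI
  δ_0 = 217058/EI
Flexibility coefficient — unit upward force at B: δ_{BB} = L³/(3EI) = 876/EI.
Compatibility at B: δ_0 − R_B·δ_{BB} = 0, so R_B = 217058/876 = 247.8 kN.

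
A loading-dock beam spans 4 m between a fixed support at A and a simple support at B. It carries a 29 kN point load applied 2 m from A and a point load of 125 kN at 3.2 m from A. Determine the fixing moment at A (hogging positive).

Remove the prop at B; the released (primary) structure is a cantilever built in at A.
Primary-structure tip deflection at B by superposition:
  point load 29 at a = 2: Pa²(3L − a)/(6EI) = 193.3/EI
  point load 125 at a = 3.2: Pa²(3L − a)/(6EI) = 1877/EI
  δ_0 = 2071/EI
Flexibility coefficient — unit upward force at B: δ_{BB} = L³/(3EI) = 21.33/EI.
Compatibility at B: δ_0 − R_B·δ_{BB} = 0, so R_B = 2071/21.33 = 97.06 kN.
Moment equilibrium about A: M_A = Σ(load moments about A) − R_B·L = 458 − 97.06×4 = 69.75 kN·m.

M_A = 69.75 kN·m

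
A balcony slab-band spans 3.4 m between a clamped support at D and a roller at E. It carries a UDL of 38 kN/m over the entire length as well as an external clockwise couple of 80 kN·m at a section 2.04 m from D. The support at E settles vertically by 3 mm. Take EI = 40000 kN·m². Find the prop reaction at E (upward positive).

R_E = 68.94 kN

Choose R_E as the redundant. The primary structure is the cantilever fixed at D.
Downward deflection at the released point E due to the loads:
  UDL 38: wL⁴/(8EI) = 634.8/EI
  clockwise couple 80 at a = 2.04: M₀a(2L − a)/(2EI) = 388.4/EI
  δ_0 = 1023/EI
Tip deflection under a unit load at E: L³/(3EI) = 13.1/EI.
With EI = 40000 kN·m²: δ_0 = 0.025579 m and δ_{EE} = 0.000328 m/kN.
Compatibility — the beam at E must follow the support down by 0.003 m: δ_0 − R_E·δ_{EE} = 0.003, so R_E = (0.025579 − 0.003)/0.000328 = 68.94 kN.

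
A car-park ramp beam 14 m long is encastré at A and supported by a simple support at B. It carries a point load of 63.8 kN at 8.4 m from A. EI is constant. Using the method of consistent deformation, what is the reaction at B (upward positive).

Choose R_B as the redundant. The primary structure is the cantilever fixed at A.
Primary-structure tip deflection at B by superposition:
  point load 63.8 at a = 8.4: Pa²(3L − a)/(6EI) = 25210/EI
Flexibility coefficient — unit upward force at B: δ_{BB} = L³/(3EI) = 914.7/EI.
Compatibility at B: δ_0 − R_B·δ_{BB} = 0, so R_B = 25210/914.7 = 27.56 kN.

R_B = 27.56 kN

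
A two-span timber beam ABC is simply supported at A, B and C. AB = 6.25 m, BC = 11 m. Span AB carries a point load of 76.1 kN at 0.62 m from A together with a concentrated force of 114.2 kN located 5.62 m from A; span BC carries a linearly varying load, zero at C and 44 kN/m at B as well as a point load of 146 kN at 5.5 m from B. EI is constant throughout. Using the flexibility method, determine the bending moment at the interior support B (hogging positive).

Release continuity at B by inserting a hinge; the redundant is the internal moment M_B. The primary structure is two simply-supported spans AB and BC.
End slopes at the hinge B, treating each span as simply supported:
  span AB: point load 76.1 at a = 0.62: Pab(L + a)/(6LEI) = 48.66/EI
  span AB: point load 114.2 at a = 5.62: Pab(L + a)/(6LEI) = 128/EI
  span BC: triangular load, peak 44: w₀L³/(45EI) = 1301/EI
  span BC: point load 146 at a = 5.5: Pab(L + b)/(6LEI) = 1104/EI
  relative rotation θ_0 = (176.7 + 2406)/EI = 2582/EI
A unit hogging moment at B produces rotation L₁/(3EI) + L₂/(3EI) = 5.75/EI.
Compatibility: M_B·(L₁+L₂)/(3EI) = θ_0, giving M_B = 449.1 kN·m (hogging).

M_B = 449.1 kN·m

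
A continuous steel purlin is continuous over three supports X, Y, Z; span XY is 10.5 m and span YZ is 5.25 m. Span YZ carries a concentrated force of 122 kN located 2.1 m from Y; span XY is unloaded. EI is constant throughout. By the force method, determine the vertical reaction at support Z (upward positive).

Take M_Y as the redundant. Released structure: two simple spans XY and YZ with a hinge at Y.
Discontinuity in slope at Y on the released structure — sum the simple-span end rotations:
  span YZ: point load 122 at a = 2.1: Pab(L + b)/(6LEI) = 215.2/EI
  relative rotation θ_0 = (0 + 215.2)/EI = 215.2/EI
A unit hogging moment at Y produces rotation L₁/(3EI) + L₂/(3EI) = 5.25/EI.
Compatibility: M_Y·(L₁+L₂)/(3EI) = θ_0, giving M_Y = 40.99 kN·m (hogging).
Span YZ, ΣM about Z: R_Y^{YZ}·5.25 = 384.3 + 40.99, so R_Y^{YZ} = 81.01 kN and R_Z = 122 − 81.01 = 40.99 kN.

R_Z = 40.99 kN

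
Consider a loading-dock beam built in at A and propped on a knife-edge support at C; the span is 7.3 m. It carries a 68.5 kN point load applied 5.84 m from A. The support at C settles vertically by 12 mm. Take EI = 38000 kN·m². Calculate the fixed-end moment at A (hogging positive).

M_A = 73.68 kN·m

Remove the prop at C; the released (primary) structure is a cantilever built in at A.
Primary-structure tip deflection at C by superposition:
  point load 68.5 at a = 5.84: Pa²(3L − a)/(6EI) = 6253/EI
Flexibility coefficient — unit upward force at C: δ_{CC} = L³/(3EI) = 129.7/EI.
With EI = 38000 kN·m²: δ_0 = 0.16456 m and δ_{CC} = 0.003412 m/kN.
Compatibility — the beam at C must follow the support down by 0.012 m: δ_0 − R_C·δ_{CC} = 0.012, so R_C = (0.16456 − 0.012)/0.003412 = 44.71 kN.
Moment equilibrium about A: M_A = Σ(load moments about A) − R_C·L = 400 − 44.71×7.3 = 73.68 kN·m.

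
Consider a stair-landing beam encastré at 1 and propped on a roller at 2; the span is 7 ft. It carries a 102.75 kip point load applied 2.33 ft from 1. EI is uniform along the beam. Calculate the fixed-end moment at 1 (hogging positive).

M_1 = 133.1 kip·ft

Release the roller at 2. Primary structure: cantilever fixed at 1.
Primary-structure tip deflection at 2 by superposition:
  point load 102.75 at a = 2.33: Pa²(3L − a)/(6EI) = 1736/EI
Tip deflection under a unit load at 2: L³/(3EI) = 114.3/EI.
The prop prevents deflection at 2: R_2 = δ_0/δ_{22} = 1736/114.3 = 15.18 kip.
Moment equilibrium about 1: M_1 = Σ(load moments about 1) − R_2·L = 239.4 − 15.18×7 = 133.1 kip·ft.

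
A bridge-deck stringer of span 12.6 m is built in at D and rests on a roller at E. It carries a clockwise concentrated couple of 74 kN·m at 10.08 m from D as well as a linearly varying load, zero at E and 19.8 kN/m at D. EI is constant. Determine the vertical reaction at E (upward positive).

Take the reaction at E as the redundant and release it; the primary structure is a cantilever fixed at D.
Primary-structure tip deflection at E by superposition:
  clockwise couple 74 at a = 10.08: M₀a(2L − a)/(2EI) = 5639/EI
  triangular load, peak 19.8 at the fixed end: w₀L⁴/(30EI) = 16635/EI
  δ_0 = 22274/EI
Flexibility coefficient — unit upward force at E: δ_{EE} = L³/(3EI) = 666.8/EI.
The prop prevents deflection at E: R_E = δ_0/δ_{EE} = 22274/666.8 = 33.41 kN.

R_E = 33.41 kN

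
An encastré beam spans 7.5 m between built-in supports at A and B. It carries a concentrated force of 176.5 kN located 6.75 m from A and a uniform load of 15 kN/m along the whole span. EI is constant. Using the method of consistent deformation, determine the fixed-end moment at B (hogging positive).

Take the two fixed-end moments M_A, M_B as redundants; the released structure is the simple span AB.
On the primary (simply-supported) span, the end slopes from the loading are:
  at A: point load 176.5 at a = 6.75: Pab(L + b)/(6LEI) = 163.8/EI
  at B: point load 176.5 at a = 6.75: Pab(L + a)/(6LEI) = 283/EI
  at A: UDL 15: wL³/(24EI) = 263.7/EI
  at B: UDL 15: wL³/(24EI) = 263.7/EI
  θ_A0 = 427.5/EI,  θ_B0 = 546.6/EI
Flexibility coefficients: a unit moment at one end gives L/(3EI) there and L/(6EI) at the far end, so f₁₁ = f₂₂ = 2.5/EI and f₁₂ = f₂₁ = 1.25/EI.
Compatibility — zero rotation at each built-in end:
  2.5 M_A + 1.25 M_B = 427.5
  1.25 M_A + 2.5 M_B = 546.6
Solving the pair gives M_A = 82.23 kN·m and M_B = 177.5 kN·m (hogging).

M_B = 177.5 kN·m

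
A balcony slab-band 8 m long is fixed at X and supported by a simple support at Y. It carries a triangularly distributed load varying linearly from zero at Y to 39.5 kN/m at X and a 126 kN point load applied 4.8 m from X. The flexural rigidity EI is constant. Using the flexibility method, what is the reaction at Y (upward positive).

Take the reaction at Y as the redundant and release it; the primary structure is a cantilever fixed at X.
Deflection at Y on the released cantilever, summing each load's contribution:
  triangular load, peak 39.5 at the fixed end: w₀L⁴/(30EI) = 5393/EI
  point load 126 at a = 4.8: Pa²(3L − a)/(6EI) = 9290/EI
  δ_0 = 14683/EI
Tip deflection under a unit load at Y: L³/(3EI) = 170.7/EI.
Compatibility at Y: δ_0 − R_Y·δ_{YY} = 0, so R_Y = 14683/170.7 = 86.03 kN.

R_Y = 86.03 kN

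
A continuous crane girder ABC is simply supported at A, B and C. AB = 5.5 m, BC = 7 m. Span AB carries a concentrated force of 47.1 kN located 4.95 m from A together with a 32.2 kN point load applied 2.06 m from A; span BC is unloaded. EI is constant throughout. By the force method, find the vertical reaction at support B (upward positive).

R_B = 61.69 kN

Take M_B as the redundant. Released structure: two simple spans AB and BC with a hinge at B.
End slopes at the hinge B, treating each span as simply supported:
  span AB: point load 47.1 at a = 4.95: Pab(L + a)/(6LEI) = 40.61/EI
  span AB: point load 32.2 at a = 2.06: Pab(L + a)/(6LEI) = 52.27/EI
  relative rotation θ_0 = (92.88 + 0)/EI = 92.88/EI
A unit hogging moment at B produces rotation L₁/(3EI) + L₂/(3EI) = 4.167/EI.
Slope continuity at B: θ_0 = M_B·4.167/EI, so M_B = 92.88/4.167 = 22.29 kN·m (hogging).
Span AB, ΣM about A with M_B applied at B: R_B^{AB}·5.5 = 299.5 + 22.29, so R_B^{AB} = 58.5 kN and R_A = 79.3 − 58.5 = 20.8 kN.
Span BC, ΣM about C: R_B^{BC}·7 = 0 + 22.29, so R_B^{BC} = 3.184 kN and R_C = 0 − 3.184 = -3.184 kN.
R_B = 58.5 + 3.184 = 61.69 kN.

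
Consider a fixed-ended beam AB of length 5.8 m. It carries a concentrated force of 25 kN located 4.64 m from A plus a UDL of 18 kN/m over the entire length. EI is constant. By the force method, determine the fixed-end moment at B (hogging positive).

M_B = 69.02 kN·m

Release both end moments; the primary structure is a simply-supported span AB with redundants M_A and M_B.
Simple-span end rotations at A and B under the given loads:
  at A: point load 25 at a = 4.64: Pab(L + b)/(6LEI) = 26.91/EI
  at B: point load 25 at a = 4.64: Pab(L + a)/(6LEI) = 40.37/EI
  at A: UDL 18: wL³/(24EI) = 146.3/EI
  at B: UDL 18: wL³/(24EI) = 146.3/EI
  θ_A0 = 173.2/EI,  θ_B0 = 186.7/EI
Flexibility coefficients: a unit moment at one end gives L/(3EI) there and L/(6EI) at the far end, so f₁₁ = f₂₂ = 1.933/EI and f₁₂ = f₂₁ = 0.9667/EI.
Compatibility — zero rotation at each built-in end:
  1.933 M_A + 0.9667 M_B = 173.2
  0.9667 M_A + 1.933 M_B = 186.7
Solving the pair gives M_A = 55.1 kN·m and M_B = 69.02 kN·m (hogging).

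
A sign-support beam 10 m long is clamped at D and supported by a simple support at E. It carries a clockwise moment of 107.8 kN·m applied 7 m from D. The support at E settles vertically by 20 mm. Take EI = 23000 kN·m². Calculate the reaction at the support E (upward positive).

Remove the prop at E; the released (primary) structure is a cantilever built in at D.
Deflection at E on the released cantilever, summing each load's contribution:
  clockwise couple 107.8 at a = 7: M₀a(2L − a)/(2EI) = 4905/EI
Flexibility coefficient — unit upward force at E: δ_{EE} = L³/(3EI) = 333.3/EI.
With EI = 23000 kN·m²: δ_0 = 0.21326 m and δ_{EE} = 0.014493 m/kN.
Compatibility — the beam at E must follow the support down by 0.02 m: δ_0 − R_E·δ_{EE} = 0.02, so R_E = (0.21326 − 0.02)/0.014493 = 13.33 kN.

R_E = 13.33 kN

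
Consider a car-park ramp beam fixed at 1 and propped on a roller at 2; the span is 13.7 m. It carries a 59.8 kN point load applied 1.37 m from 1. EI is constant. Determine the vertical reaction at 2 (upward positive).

R_2 = 0.8671 kN

Remove the prop at 2; the released (primary) structure is a cantilever built in at 1.
Deflection at 2 on the released cantilever, summing each load's contribution:
  point load 59.8 at a = 1.37: Pa²(3L − a)/(6EI) = 743.2/EI
Flexibility coefficient — unit upward force at 2: δ_{22} = L³/(3EI) = 857.1/EI.
The prop prevents deflection at 2: R_2 = δ_0/δ_{22} = 743.2/857.1 = 0.8671 kN.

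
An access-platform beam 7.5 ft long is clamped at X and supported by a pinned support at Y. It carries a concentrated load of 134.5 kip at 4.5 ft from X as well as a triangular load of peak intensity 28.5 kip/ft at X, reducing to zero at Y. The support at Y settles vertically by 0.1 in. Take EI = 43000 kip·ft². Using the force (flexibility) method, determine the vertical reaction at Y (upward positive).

R_Y = 76.93 kip

Remove the prop at Y; the released (primary) structure is a cantilever built in at X.
Free-end deflection of the primary structure under the applied loading (downward +):
  point load 134.5 at a = 4.5: Pa²(3L − a)/(6EI) = 8171/EI
  triangular load, peak 28.5 at the fixed end: w₀L⁴/(30EI) = 3006/EI
  δ_0 = 11177/EI
Tip deflection under a unit load at Y: L³/(3EI) = 140.6/EI.
With EI = 43000 kip·ft²: δ_0 = 0.25992 ft and δ_{YY} = 0.00327 ft/kip.
Compatibility — the beam at Y must follow the support down by 0.008333 ft: δ_0 − R_Y·δ_{YY} = 0.008333, so R_Y = (0.25992 − 0.008333)/0.00327 = 76.93 kip.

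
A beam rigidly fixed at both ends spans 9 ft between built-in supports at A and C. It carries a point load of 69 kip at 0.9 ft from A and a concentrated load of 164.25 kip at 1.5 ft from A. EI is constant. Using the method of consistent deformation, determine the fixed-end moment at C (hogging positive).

M_C = 39.81 kip·ft

Release both end moments; the primary structure is a simply-supported span AC with redundants M_A and M_C.
Simple-span end rotations at A and C under the given loads:
  at A: point load 69 at a = 0.9: Pab(L + b)/(6LEI) = 159.3/EI
  at C: point load 69 at a = 0.9: Pab(L + a)/(6LEI) = 92.22/EI
  at A: point load 164.25 at a = 1.5: Pab(L + b)/(6LEI) = 564.6/EI
  at C: point load 164.25 at a = 1.5: Pab(L + a)/(6LEI) = 359.3/EI
  θ_A0 = 723.9/EI,  θ_C0 = 451.5/EI
Flexibility coefficients: a unit moment at one end gives L/(3EI) there and L/(6EI) at the far end, so f₁₁ = f₂₂ = 3/EI and f₁₂ = f₂₁ = 1.5/EI.
Compatibility — zero rotation at each built-in end:
  3 M_A + 1.5 M_C = 723.9
  1.5 M_A + 3 M_C = 451.5
Solving the pair gives M_A = 221.4 kip·ft and M_C = 39.81 kip·ft (hogging).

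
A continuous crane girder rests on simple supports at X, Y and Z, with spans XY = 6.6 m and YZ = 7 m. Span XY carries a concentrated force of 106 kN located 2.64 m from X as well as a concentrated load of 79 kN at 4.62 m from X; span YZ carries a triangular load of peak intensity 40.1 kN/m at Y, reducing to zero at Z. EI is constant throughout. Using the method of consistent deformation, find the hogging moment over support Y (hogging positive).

M_Y = 169.6 kN·m

Insert a hinge at Y; M_Y is the redundant, and each span becomes simply supported.
Discontinuity in slope at Y on the released structure — sum the simple-span end rotations:
  span XY: point load 106 at a = 2.64: Pab(L + a)/(6LEI) = 258.6/EI
  span XY: point load 79 at a = 4.62: Pab(L + a)/(6LEI) = 204.8/EI
  span YZ: triangular load, peak 40.1: w₀L³/(45EI) = 305.7/EI
  relative rotation θ_0 = (463.3 + 305.7)/EI = 769/EI
A unit hogging moment at Y produces rotation L₁/(3EI) + L₂/(3EI) = 4.533/EI.
Slope continuity at Y: θ_0 = M_Y·4.533/EI, so M_Y = 769/4.533 = 169.6 kN·m (hogging).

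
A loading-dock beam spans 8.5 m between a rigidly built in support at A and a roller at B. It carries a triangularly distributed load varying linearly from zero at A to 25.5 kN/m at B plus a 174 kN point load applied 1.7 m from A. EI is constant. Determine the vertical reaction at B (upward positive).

R_B = 69.35 kN

Take the reaction at B as the redundant and release it; the primary structure is a cantilever fixed at A.
Deflection at B on the released cantilever, summing each load's contribution:
  triangular load, peak 25.5 at the free end: 11w₀L⁴/(120EI) = 12202/EI
  point load 174 at a = 1.7: Pa²(3L − a)/(6EI) = 1995/EI
  δ_0 = 14197/EI
Tip deflection under a unit load at B: L³/(3EI) = 204.7/EI.
The prop prevents deflection at B: R_B = δ_0/δ_{BB} = 14197/204.7 = 69.35 kN.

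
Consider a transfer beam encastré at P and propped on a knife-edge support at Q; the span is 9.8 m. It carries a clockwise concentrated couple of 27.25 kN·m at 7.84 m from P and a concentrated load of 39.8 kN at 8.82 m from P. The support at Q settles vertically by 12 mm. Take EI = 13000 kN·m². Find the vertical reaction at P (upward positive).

R_P = 2.443 kN

Take the reaction at Q as the redundant and release it; the primary structure is a cantilever fixed at P.
Downward deflection at the released point Q due to the loads:
  clockwise couple 27.25 at a = 7.84: M₀a(2L − a)/(2EI) = 1256/EI
  point load 39.8 at a = 8.82: Pa²(3L − a)/(6EI) = 10620/EI
  δ_0 = 11876/EI
Tip deflection under a unit load at Q: L³/(3EI) = 313.7/EI.
With EI = 13000 kN·m²: δ_0 = 0.91353 m and δ_{QQ} = 0.024133 m/kN.
Compatibility — the beam at Q must follow the support down by 0.012 m: δ_0 − R_Q·δ_{QQ} = 0.012, so R_Q = (0.91353 − 0.012)/0.024133 = 37.36 kN.
Vertical equilibrium: R_P = ΣP − R_Q = 39.8 − 37.36 = 2.443 kN.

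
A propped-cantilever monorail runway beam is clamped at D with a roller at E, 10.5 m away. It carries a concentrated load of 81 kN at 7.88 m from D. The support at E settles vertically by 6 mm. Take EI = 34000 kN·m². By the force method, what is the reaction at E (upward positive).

Take the reaction at E as the redundant and release it; the primary structure is a cantilever fixed at D.
Free-end deflection of the primary structure under the applied loading (downward +):
  point load 81 at a = 7.88: Pa²(3L − a)/(6EI) = 19800/EI
Tip deflection under a unit load at E: L³/(3EI) = 385.9/EI.
With EI = 34000 kN·m²: δ_0 = 0.58235 m and δ_{EE} = 0.011349 m/kN.
Compatibility — the beam at E must follow the support down by 0.006 m: δ_0 − R_E·δ_{EE} = 0.006, so R_E = (0.58235 − 0.006)/0.011349 = 50.78 kN.

R_E = 50.78 kN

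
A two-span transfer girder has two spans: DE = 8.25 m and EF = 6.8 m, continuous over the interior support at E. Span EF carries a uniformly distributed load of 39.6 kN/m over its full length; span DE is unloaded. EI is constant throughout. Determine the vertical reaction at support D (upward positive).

Insert a hinge at E; M_E is the redundant, and each span becomes simply supported.
Rotations at E on the released spans (each span's end-slope, ×1/EI):
  span EF: UDL 39.6: wL³/(24EI) = 518.8/EI
  relative rotation θ_0 = (0 + 518.8)/EI = 518.8/EI
A unit hogging moment at E produces rotation L₁/(3EI) + L₂/(3EI) = 5.017/EI.
Compatibility: M_E·(L₁+L₂)/(3EI) = θ_0, giving M_E = 103.4 kN·m (hogging).
Span DE, ΣM about D with M_E applied at E: R_E^{DE}·8.25 = 0 + 103.4, so R_E^{DE} = 12.54 kN and R_D = 0 − 12.54 = -12.54 kN.

R_D = -12.54 kN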